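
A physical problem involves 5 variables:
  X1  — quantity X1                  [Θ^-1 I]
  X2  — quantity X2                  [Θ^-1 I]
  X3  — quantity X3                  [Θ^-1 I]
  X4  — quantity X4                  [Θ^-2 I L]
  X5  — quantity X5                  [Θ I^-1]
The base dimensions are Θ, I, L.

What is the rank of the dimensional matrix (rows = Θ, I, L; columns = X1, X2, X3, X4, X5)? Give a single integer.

Write exponents as rows Θ,I,L / cols X1,X2,X3,X4,X5:
  Θ: [-1 -1 -1 -2  1]
  I: [ 1  1  1  1 -1]
  L: [ 0  0  0  1  0]
RREF → pivots at {X1,X4} ⇒ r = 2

2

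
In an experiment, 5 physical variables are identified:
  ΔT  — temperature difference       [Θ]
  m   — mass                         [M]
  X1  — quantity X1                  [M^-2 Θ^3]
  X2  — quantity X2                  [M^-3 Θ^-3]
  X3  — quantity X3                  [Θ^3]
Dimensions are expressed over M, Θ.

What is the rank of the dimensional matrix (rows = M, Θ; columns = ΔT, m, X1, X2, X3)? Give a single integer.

Dimensional matrix (M×Θ by ΔT×m×X1×X2×X3):
  M: [ 0  1 -2 -3  0]
  Θ: [ 1  0  3 -3  3]
Echelon form has 2 nonzero rows (pivots: ΔT,m)

2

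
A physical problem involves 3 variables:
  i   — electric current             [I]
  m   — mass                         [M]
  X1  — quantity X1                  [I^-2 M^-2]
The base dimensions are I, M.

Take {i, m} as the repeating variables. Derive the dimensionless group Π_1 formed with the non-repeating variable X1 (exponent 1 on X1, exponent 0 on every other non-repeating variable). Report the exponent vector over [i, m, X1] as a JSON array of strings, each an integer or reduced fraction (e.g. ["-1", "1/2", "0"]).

Dimensional matrix (I×M by i×m×X1):
  I: [ 1  0 -2]
  M: [ 0  1 -2]
Row reduction gives pivot columns i,m; rank = 2
Repeat: i,m; free: X1
RREF:
  r0: [   1    0   -2]
  r1: [   0    1   -2]
Fix exponent of X1 at 1; solve each RREF row for its pivot's exponent:
  r0: exp(i) + (-2)·1 = 0 ⇒ exp(i) = 2
  r1: exp(m) + (-2)·1 = 0 ⇒ exp(m) = 2
Π_1 = i^2 · m^2 · X1

["2", "2", "1"]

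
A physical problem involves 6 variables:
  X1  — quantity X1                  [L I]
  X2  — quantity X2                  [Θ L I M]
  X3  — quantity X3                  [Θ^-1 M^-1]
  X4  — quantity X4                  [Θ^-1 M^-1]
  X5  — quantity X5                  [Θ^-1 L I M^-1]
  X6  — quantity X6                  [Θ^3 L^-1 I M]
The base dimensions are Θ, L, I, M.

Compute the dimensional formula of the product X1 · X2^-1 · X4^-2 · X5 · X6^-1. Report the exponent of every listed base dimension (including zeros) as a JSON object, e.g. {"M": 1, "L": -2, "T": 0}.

{"Θ": -3, "L": 2, "I": 0, "M": -1}

Dimensional matrix (Θ×L×I×M by X1×X2×X3×X4×X5×X6):
  Θ: [ 0  1 -1 -1 -1  3]
  L: [ 1  1  0  0  1 -1]
  I: [ 1  1  0  0  1  1]
  M: [ 0  1 -1 -1 -1  1]
  [Θ]: (1)·0+(-1)·1+(-2)·-1+(1)·-1+(-1)·3 = -3
  [L]: (1)·1+(-1)·1+(-2)·0+(1)·1+(-1)·-1 = 2
  [I]: (1)·1+(-1)·1+(-2)·0+(1)·1+(-1)·1 = 0
  [M]: (1)·0+(-1)·1+(-2)·-1+(1)·-1+(-1)·1 = -1
⇒ Θ^-3 L^2 M^-1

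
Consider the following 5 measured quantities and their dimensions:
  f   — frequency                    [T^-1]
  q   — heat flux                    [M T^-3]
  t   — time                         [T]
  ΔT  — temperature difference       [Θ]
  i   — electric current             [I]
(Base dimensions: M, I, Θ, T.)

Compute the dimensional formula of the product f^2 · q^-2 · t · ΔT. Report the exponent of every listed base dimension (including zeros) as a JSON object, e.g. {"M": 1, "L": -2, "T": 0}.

{"M": -2, "I": 0, "Θ": 1, "T": 5}

Dimensional matrix (M×I×Θ×T by f×q×t×ΔT×i):
  M: [ 0  1  0  0  0]
  I: [ 0  0  0  0  1]
  Θ: [ 0  0  0  1  0]
  T: [-1 -3  1  0  0]
  [M]: (2)·0+(-2)·1+(1)·0+(1)·0 = -2
  [I]: (2)·0+(-2)·0+(1)·0+(1)·0 = 0
  [Θ]: (2)·0+(-2)·0+(1)·0+(1)·1 = 1
  [T]: (2)·-1+(-2)·-3+(1)·1+(1)·0 = 5
⇒ M^-2 Θ T^5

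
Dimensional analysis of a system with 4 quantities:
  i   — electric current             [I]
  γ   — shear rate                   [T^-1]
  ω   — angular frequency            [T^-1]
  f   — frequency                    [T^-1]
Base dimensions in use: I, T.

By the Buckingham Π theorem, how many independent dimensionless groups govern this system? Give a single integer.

Write exponents as rows I,T / cols i,γ,ω,f:
  I: [ 1  0  0  0]
  T: [ 0 -1 -1 -1]
Row reduction gives pivot columns i,γ; rank = 2
4 vars − rank 2 = 2 Π groups

2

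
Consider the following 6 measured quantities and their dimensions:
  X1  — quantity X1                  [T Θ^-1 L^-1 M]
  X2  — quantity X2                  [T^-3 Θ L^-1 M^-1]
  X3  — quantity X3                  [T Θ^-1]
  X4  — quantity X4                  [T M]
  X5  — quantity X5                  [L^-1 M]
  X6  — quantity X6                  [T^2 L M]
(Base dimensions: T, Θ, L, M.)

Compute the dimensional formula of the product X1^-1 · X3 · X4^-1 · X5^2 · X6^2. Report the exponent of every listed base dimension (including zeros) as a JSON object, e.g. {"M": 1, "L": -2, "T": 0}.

{"T": 3, "Θ": 0, "L": 1, "M": 2}

Exponent matrix [T,Θ,L,M] × [X1,X2,X3,X4,X5,X6]:
  T: [ 1 -3  1  1  0  2]
  Θ: [-1  1 -1  0  0  0]
  L: [-1 -1  0  0 -1  1]
  M: [ 1 -1  0  1  1  1]
  [T]: (-1)·1+(1)·1+(-1)·1+(2)·0+(2)·2 = 3
  [Θ]: (-1)·-1+(1)·-1+(-1)·0+(2)·0+(2)·0 = 0
  [L]: (-1)·-1+(1)·0+(-1)·0+(2)·-1+(2)·1 = 1
  [M]: (-1)·1+(1)·0+(-1)·1+(2)·1+(2)·1 = 2
⇒ T^3 L M^2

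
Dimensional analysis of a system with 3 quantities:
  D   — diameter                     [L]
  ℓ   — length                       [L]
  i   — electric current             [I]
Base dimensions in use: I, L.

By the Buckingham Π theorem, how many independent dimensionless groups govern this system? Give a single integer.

1

Exponent matrix [I,L] × [D,ℓ,i]:
  I: [ 0  0  1]
  L: [ 1  1  0]
Echelon form has 2 nonzero rows (pivots: D,i)
3 vars − rank 2 = 1 Π group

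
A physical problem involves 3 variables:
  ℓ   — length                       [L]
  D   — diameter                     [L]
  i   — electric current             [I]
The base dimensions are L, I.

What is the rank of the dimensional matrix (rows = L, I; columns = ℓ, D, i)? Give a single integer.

2

Dimensional matrix (L×I by ℓ×D×i):
  L: [ 1  1  0]
  I: [ 0  0  1]
Echelon form has 2 nonzero rows (pivots: ℓ,i)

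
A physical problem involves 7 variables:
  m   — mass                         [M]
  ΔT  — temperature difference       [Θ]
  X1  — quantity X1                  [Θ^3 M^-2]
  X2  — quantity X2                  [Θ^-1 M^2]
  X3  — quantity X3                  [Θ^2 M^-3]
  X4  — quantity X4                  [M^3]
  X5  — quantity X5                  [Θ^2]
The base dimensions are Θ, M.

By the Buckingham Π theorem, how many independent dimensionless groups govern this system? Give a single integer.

5

Exponent matrix [Θ,M] × [m,ΔT,X1,X2,X3,X4,X5]:
  Θ: [ 0  1  3 -1  2  0  2]
  M: [ 1  0 -2  2 -3  3  0]
Echelon form has 2 nonzero rows (pivots: m,ΔT)
7 vars − rank 2 = 5 Π groups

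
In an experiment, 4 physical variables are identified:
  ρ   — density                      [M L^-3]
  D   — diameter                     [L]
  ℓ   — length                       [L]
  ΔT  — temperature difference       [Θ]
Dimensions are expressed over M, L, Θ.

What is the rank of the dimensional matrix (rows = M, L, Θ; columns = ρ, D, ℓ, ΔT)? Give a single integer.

Exponent matrix [M,L,Θ] × [ρ,D,ℓ,ΔT]:
  M: [ 1  0  0  0]
  L: [-3  1  1  0]
  Θ: [ 0  0  0  1]
RREF → pivots at {ρ,D,ΔT} ⇒ r = 3

3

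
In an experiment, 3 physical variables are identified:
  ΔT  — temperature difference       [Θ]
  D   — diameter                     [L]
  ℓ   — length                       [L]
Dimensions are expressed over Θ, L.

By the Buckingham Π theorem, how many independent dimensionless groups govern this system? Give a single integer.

1

Write exponents as rows Θ,L / cols ΔT,D,ℓ:
  Θ: [ 1  0  0]
  L: [ 0  1  1]
Row reduction gives pivot columns ΔT,D; rank = 2
Π count = n − r = 3 − 2 = 1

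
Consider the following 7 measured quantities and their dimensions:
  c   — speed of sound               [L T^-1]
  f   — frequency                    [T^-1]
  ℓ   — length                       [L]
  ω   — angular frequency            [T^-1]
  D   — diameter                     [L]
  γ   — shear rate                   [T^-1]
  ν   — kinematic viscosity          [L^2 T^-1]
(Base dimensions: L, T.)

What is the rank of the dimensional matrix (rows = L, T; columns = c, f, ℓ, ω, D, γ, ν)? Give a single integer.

2

Write exponents as rows L,T / cols c,f,ℓ,ω,D,γ,ν:
  L: [ 1  0  1  0  1  0  2]
  T: [-1 -1  0 -1  0 -1 -1]
Row reduction gives pivot columns c,f; rank = 2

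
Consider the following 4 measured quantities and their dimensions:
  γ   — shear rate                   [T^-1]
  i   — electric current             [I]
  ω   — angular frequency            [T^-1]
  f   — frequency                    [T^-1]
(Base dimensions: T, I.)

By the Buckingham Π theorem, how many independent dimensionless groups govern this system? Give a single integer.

2

Write exponents as rows T,I / cols γ,i,ω,f:
  T: [-1  0 -1 -1]
  I: [ 0  1  0  0]
Row reduction gives pivot columns γ,i; rank = 2
4 vars − rank 2 = 2 Π groups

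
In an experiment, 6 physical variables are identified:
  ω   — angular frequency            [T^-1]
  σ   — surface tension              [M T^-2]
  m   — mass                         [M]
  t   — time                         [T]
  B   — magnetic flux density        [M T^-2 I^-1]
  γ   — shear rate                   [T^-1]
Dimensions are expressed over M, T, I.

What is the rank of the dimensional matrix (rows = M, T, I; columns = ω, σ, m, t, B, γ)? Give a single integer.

Exponent matrix [M,T,I] × [ω,σ,m,t,B,γ]:
  M: [ 0  1  1  0  1  0]
  T: [-1 -2  0  1 -2 -1]
  I: [ 0  0  0  0 -1  0]
Echelon form has 3 nonzero rows (pivots: ω,σ,B)

3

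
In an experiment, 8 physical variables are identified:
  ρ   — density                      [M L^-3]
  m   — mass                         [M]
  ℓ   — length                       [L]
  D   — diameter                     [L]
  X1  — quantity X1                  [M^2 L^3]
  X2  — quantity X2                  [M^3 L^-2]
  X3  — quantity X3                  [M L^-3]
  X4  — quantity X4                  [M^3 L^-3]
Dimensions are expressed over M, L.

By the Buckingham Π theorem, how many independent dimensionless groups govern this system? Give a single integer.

Write exponents as rows M,L / cols ρ,m,ℓ,D,X1,X2,X3,X4:
  M: [ 1  1  0  0  2  3  1  3]
  L: [-3  0  1  1  3 -2 -3 -3]
Row reduction gives pivot columns ρ,m; rank = 2
Π count = n − r = 8 − 2 = 6

6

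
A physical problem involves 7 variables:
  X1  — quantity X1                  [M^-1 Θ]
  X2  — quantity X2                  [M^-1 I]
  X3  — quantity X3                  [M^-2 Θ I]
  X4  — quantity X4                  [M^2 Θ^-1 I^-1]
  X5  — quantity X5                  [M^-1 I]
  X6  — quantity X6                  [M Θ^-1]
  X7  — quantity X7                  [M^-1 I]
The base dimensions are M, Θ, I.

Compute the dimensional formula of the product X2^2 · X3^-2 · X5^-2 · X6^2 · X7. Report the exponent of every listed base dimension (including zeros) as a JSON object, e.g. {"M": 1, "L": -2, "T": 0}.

{"M": 5, "Θ": -4, "I": -1}

Write exponents as rows M,Θ,I / cols X1,X2,X3,X4,X5,X6,X7:
  M: [-1 -1 -2  2 -1  1 -1]
  Θ: [ 1  0  1 -1  0 -1  0]
  I: [ 0  1  1 -1  1  0  1]
  [M]: (2)·-1+(-2)·-2+(-2)·-1+(2)·1+(1)·-1 = 5
  [Θ]: (2)·0+(-2)·1+(-2)·0+(2)·-1+(1)·0 = -4
  [I]: (2)·1+(-2)·1+(-2)·1+(2)·0+(1)·1 = -1
⇒ M^5 Θ^-4 I^-1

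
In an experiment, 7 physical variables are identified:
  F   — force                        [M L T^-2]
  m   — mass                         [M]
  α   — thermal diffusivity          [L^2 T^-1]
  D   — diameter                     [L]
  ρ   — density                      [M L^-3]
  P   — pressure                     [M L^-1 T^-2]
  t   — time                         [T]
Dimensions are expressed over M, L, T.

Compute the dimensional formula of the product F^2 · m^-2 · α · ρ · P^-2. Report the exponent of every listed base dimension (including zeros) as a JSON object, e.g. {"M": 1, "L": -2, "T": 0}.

Dimensional matrix (M×L×T by F×m×α×D×ρ×P×t):
  M: [ 1  1  0  0  1  1  0]
  L: [ 1  0  2  1 -3 -1  0]
  T: [-2  0 -1  0  0 -2  1]
  [M]: (2)·1+(-2)·1+(1)·0+(1)·1+(-2)·1 = -1
  [L]: (2)·1+(-2)·0+(1)·2+(1)·-3+(-2)·-1 = 3
  [T]: (2)·-2+(-2)·0+(1)·-1+(1)·0+(-2)·-2 = -1
⇒ M^-1 L^3 T^-1

{"M": -1, "L": 3, "T": -1}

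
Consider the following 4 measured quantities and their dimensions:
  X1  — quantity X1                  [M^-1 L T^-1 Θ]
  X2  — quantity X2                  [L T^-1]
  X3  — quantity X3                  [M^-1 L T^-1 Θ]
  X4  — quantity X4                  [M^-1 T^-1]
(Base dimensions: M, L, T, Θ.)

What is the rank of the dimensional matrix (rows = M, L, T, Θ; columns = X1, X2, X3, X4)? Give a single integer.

Exponent matrix [M,L,T,Θ] × [X1,X2,X3,X4]:
  M: [-1  0 -1 -1]
  L: [ 1  1  1  0]
  T: [-1 -1 -1 -1]
  Θ: [ 1  0  1  0]
RREF → pivots at {X1,X2,X4} ⇒ r = 3

3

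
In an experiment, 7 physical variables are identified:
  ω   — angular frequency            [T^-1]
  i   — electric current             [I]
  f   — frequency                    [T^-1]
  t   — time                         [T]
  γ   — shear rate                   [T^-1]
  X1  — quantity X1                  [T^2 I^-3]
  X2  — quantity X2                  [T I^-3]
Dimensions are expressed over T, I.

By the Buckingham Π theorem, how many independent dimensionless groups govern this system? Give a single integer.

5

Exponent matrix [T,I] × [ω,i,f,t,γ,X1,X2]:
  T: [-1  0 -1  1 -1  2  1]
  I: [ 0  1  0  0  0 -3 -3]
Echelon form has 2 nonzero rows (pivots: ω,i)
7 vars − rank 2 = 5 Π groups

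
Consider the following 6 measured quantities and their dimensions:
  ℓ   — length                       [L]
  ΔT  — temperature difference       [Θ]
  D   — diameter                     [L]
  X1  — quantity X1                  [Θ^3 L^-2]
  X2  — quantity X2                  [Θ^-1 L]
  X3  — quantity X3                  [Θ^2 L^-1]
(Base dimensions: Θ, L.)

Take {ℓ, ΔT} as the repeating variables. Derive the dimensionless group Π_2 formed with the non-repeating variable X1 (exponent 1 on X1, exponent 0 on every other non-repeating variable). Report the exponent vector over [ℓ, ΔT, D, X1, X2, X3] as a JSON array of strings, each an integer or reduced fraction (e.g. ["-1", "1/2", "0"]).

["2", "-3", "0", "1", "0", "0"]

Exponent matrix [Θ,L] × [ℓ,ΔT,D,X1,X2,X3]:
  Θ: [ 0  1  0  3 -1  2]
  L: [ 1  0  1 -2  1 -1]
Echelon form has 2 nonzero rows (pivots: ℓ,ΔT)
Pivot set = {ℓ,ΔT}, free = {D,X1,X2,X3}
RREF:
  r0: [   1    0    1   -2    1   -1]
  r1: [   0    1    0    3   -1    2]
Fix exponent of X1 at 1, D at 0, X2 at 0, X3 at 0; solve each RREF row for its pivot's exponent:
  r0: exp(ℓ) + (-2)·1 = 0 ⇒ exp(ℓ) = 2
  r1: exp(ΔT) + (3)·1 = 0 ⇒ exp(ΔT) = -3
Π_2 = ℓ^2 · ΔT^-3 · X1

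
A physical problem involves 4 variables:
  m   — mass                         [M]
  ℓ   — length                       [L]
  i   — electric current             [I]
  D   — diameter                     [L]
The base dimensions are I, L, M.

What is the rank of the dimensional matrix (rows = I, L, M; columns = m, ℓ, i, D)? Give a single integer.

3

Exponent matrix [I,L,M] × [m,ℓ,i,D]:
  I: [ 0  0  1  0]
  L: [ 0  1  0  1]
  M: [ 1  0  0  0]
RREF → pivots at {m,ℓ,i} ⇒ r = 3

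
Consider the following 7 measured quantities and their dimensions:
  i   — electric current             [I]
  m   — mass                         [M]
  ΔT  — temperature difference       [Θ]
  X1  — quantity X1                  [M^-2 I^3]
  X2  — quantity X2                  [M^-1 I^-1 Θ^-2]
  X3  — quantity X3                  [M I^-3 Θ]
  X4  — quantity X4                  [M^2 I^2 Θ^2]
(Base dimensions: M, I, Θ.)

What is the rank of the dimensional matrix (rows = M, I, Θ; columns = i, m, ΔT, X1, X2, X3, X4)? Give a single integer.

3

Write exponents as rows M,I,Θ / cols i,m,ΔT,X1,X2,X3,X4:
  M: [ 0  1  0 -2 -1  1  2]
  I: [ 1  0  0  3 -1 -3  2]
  Θ: [ 0  0  1  0 -2  1  2]
Echelon form has 3 nonzero rows (pivots: i,m,ΔT)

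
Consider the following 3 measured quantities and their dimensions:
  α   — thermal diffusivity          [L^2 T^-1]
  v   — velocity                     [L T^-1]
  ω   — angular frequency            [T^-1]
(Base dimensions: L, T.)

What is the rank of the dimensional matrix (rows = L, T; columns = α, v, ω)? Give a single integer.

Dimensional matrix (L×T by α×v×ω):
  L: [ 2  1  0]
  T: [-1 -1 -1]
Echelon form has 2 nonzero rows (pivots: α,v)

2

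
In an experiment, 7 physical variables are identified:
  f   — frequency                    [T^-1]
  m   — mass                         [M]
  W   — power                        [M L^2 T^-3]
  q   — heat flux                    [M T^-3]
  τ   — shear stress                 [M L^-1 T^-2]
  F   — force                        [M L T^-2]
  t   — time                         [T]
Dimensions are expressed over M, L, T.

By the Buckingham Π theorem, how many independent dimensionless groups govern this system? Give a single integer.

Exponent matrix [M,L,T] × [f,m,W,q,τ,F,t]:
  M: [ 0  1  1  1  1  1  0]
  L: [ 0  0  2  0 -1  1  0]
  T: [-1  0 -3 -3 -2 -2  1]
Row reduction gives pivot columns f,m,W; rank = 3
Π count = n − r = 7 − 3 = 4

4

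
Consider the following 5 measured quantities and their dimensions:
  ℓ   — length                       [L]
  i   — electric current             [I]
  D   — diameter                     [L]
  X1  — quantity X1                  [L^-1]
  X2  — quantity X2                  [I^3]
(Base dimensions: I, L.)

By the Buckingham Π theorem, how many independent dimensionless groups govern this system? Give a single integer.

Dimensional matrix (I×L by ℓ×i×D×X1×X2):
  I: [ 0  1  0  0  3]
  L: [ 1  0  1 -1  0]
Echelon form has 2 nonzero rows (pivots: ℓ,i)
n=5, r=2 ⇒ 3 dimensionless groups

3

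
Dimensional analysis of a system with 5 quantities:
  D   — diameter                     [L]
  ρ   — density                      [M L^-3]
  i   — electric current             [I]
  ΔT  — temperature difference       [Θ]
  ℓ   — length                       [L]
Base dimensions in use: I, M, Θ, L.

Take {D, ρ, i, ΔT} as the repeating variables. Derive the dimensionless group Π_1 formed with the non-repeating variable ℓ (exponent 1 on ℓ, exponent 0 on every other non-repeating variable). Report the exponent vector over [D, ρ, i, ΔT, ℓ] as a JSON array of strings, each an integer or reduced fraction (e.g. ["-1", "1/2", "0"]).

Write exponents as rows I,M,Θ,L / cols D,ρ,i,ΔT,ℓ:
  I: [ 0  0  1  0  0]
  M: [ 0  1  0  0  0]
  Θ: [ 0  0  0  1  0]
  L: [ 1 -3  0  0  1]
Row reduction gives pivot columns D,ρ,i,ΔT; rank = 4
Repeat: D,ρ,i,ΔT; free: ℓ
RREF:
  r0: [   1    0    0    0    1]
  r1: [   0    1    0    0    0]
  r2: [   0    0    1    0    0]
  r3: [   0    0    0    1    0]
Fix exponent of ℓ at 1; solve each RREF row for its pivot's exponent:
  r0: exp(D) + (1)·1 = 0 ⇒ exp(D) = -1
  r1: exp(ρ) + (0)·1 = 0 ⇒ exp(ρ) = 0
  r2: exp(i) + (0)·1 = 0 ⇒ exp(i) = 0
  r3: exp(ΔT) + (0)·1 = 0 ⇒ exp(ΔT) = 0
Π_1 = D^-1 · ℓ

["-1", "0", "0", "0", "1"]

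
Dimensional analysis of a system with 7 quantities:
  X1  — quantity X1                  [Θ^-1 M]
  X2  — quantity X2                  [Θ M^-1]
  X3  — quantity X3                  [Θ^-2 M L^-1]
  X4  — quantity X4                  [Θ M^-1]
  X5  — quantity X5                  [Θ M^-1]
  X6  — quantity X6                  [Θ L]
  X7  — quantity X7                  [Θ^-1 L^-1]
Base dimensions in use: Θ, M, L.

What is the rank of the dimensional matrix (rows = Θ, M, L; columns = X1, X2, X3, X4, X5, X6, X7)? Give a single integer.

2

Exponent matrix [Θ,M,L] × [X1,X2,X3,X4,X5,X6,X7]:
  Θ: [-1  1 -2  1  1  1 -1]
  M: [ 1 -1  1 -1 -1  0  0]
  L: [ 0  0 -1  0  0  1 -1]
RREF → pivots at {X1,X3} ⇒ r = 2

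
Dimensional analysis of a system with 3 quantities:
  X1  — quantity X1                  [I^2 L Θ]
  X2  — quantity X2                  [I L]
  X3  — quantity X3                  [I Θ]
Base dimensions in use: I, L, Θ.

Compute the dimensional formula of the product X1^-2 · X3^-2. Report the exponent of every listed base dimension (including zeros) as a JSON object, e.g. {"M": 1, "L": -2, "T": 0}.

Dimensional matrix (I×L×Θ by X1×X2×X3):
  I: [ 2  1  1]
  L: [ 1  1  0]
  Θ: [ 1  0  1]
  [I]: (-2)·2+(-2)·1 = -6
  [L]: (-2)·1+(-2)·0 = -2
  [Θ]: (-2)·1+(-2)·1 = -4
⇒ I^-6 L^-2 Θ^-4

{"I": -6, "L": -2, "Θ": -4}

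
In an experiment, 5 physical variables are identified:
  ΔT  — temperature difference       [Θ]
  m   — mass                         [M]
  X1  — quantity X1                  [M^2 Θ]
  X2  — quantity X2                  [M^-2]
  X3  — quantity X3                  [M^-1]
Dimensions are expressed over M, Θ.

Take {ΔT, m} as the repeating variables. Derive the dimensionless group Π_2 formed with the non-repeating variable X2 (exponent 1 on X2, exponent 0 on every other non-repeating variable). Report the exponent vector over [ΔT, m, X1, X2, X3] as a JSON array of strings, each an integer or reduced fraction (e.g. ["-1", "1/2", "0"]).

["0", "2", "0", "1", "0"]

Dimensional matrix (M×Θ by ΔT×m×X1×X2×X3):
  M: [ 0  1  2 -2 -1]
  Θ: [ 1  0  1  0  0]
Echelon form has 2 nonzero rows (pivots: ΔT,m)
Repeat: ΔT,m; free: X1,X2,X3
RREF:
  r0: [   1    0    1    0    0]
  r1: [   0    1    2   -2   -1]
Fix exponent of X2 at 1, X1 at 0, X3 at 0; solve each RREF row for its pivot's exponent:
  r0: exp(ΔT) + (0)·1 = 0 ⇒ exp(ΔT) = 0
  r1: exp(m) + (-2)·1 = 0 ⇒ exp(m) = 2
Π_2 = m^2 · X2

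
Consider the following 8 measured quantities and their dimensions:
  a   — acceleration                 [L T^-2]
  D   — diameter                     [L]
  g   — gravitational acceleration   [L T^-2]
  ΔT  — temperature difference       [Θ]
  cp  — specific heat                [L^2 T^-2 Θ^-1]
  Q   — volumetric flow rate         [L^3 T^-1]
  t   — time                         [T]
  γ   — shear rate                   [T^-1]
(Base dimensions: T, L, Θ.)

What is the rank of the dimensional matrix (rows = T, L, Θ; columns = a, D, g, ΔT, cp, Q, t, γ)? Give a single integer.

3

Dimensional matrix (T×L×Θ by a×D×g×ΔT×cp×Q×t×γ):
  T: [-2  0 -2  0 -2 -1  1 -1]
  L: [ 1  1  1  0  2  3  0  0]
  Θ: [ 0  0  0  1 -1  0  0  0]
Row reduction gives pivot columns a,D,ΔT; rank = 3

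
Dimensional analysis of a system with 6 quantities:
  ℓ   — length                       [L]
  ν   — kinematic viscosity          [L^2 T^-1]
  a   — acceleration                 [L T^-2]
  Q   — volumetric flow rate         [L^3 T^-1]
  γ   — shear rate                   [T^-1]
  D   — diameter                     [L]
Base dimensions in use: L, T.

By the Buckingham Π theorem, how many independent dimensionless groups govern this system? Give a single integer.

4

Write exponents as rows L,T / cols ℓ,ν,a,Q,γ,D:
  L: [ 1  2  1  3  0  1]
  T: [ 0 -1 -2 -1 -1  0]
Row reduction gives pivot columns ℓ,ν; rank = 2
n=6, r=2 ⇒ 4 dimensionless groups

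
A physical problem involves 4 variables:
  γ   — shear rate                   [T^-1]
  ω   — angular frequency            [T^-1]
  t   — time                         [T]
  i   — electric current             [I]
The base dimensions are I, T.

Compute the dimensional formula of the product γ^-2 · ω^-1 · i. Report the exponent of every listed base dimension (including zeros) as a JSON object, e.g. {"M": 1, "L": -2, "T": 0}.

{"I": 1, "T": 3}

Dimensional matrix (I×T by γ×ω×t×i):
  I: [ 0  0  0  1]
  T: [-1 -1  1  0]
  [I]: (-2)·0+(-1)·0+(1)·1 = 1
  [T]: (-2)·-1+(-1)·-1+(1)·0 = 3
⇒ I T^3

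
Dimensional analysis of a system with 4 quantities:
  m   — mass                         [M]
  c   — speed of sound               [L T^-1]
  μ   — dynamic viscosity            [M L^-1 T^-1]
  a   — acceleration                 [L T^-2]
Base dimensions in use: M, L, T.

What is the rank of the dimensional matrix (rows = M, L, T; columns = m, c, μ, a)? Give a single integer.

3

Dimensional matrix (M×L×T by m×c×μ×a):
  M: [ 1  0  1  0]
  L: [ 0  1 -1  1]
  T: [ 0 -1 -1 -2]
RREF → pivots at {m,c,μ} ⇒ r = 3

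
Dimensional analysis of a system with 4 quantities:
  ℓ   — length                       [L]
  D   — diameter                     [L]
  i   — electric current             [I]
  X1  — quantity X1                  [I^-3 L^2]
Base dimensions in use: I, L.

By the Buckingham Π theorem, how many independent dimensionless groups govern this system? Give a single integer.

Exponent matrix [I,L] × [ℓ,D,i,X1]:
  I: [ 0  0  1 -3]
  L: [ 1  1  0  2]
Echelon form has 2 nonzero rows (pivots: ℓ,i)
n=4, r=2 ⇒ 2 dimensionless groups

2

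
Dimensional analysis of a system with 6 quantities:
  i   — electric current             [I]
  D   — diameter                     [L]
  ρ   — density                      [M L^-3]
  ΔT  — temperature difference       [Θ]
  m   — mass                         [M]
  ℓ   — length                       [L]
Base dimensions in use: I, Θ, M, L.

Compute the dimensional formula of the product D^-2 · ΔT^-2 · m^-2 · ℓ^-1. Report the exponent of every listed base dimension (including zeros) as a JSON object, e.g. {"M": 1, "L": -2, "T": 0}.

{"I": 0, "Θ": -2, "M": -2, "L": -3}

Dimensional matrix (I×Θ×M×L by i×D×ρ×ΔT×m×ℓ):
  I: [ 1  0  0  0  0  0]
  Θ: [ 0  0  0  1  0  0]
  M: [ 0  0  1  0  1  0]
  L: [ 0  1 -3  0  0  1]
  [I]: (-2)·0+(-2)·0+(-2)·0+(-1)·0 = 0
  [Θ]: (-2)·0+(-2)·1+(-2)·0+(-1)·0 = -2
  [M]: (-2)·0+(-2)·0+(-2)·1+(-1)·0 = -2
  [L]: (-2)·1+(-2)·0+(-2)·0+(-1)·1 = -3
⇒ Θ^-2 M^-2 L^-3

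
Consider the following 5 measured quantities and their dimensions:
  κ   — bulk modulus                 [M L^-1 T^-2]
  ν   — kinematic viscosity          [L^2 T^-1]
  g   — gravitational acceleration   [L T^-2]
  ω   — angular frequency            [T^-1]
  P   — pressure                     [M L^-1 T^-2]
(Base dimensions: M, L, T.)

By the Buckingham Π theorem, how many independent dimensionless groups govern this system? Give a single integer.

Dimensional matrix (M×L×T by κ×ν×g×ω×P):
  M: [ 1  0  0  0  1]
  L: [-1  2  1  0 -1]
  T: [-2 -1 -2 -1 -2]
Echelon form has 3 nonzero rows (pivots: κ,ν,g)
n=5, r=3 ⇒ 2 dimensionless groups

2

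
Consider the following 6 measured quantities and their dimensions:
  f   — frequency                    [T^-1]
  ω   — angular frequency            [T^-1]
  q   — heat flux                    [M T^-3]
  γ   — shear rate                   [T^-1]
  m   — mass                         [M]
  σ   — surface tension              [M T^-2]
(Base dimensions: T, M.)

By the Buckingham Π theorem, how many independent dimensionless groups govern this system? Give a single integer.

4

Write exponents as rows T,M / cols f,ω,q,γ,m,σ:
  T: [-1 -1 -3 -1  0 -2]
  M: [ 0  0  1  0  1  1]
RREF → pivots at {f,q} ⇒ r = 2
n=6, r=2 ⇒ 4 dimensionless groups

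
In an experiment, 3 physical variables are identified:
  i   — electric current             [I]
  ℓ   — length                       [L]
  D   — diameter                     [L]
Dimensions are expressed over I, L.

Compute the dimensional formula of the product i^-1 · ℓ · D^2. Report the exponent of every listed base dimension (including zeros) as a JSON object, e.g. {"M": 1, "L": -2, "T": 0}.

{"I": -1, "L": 3}

Write exponents as rows I,L / cols i,ℓ,D:
  I: [ 1  0  0]
  L: [ 0  1  1]
  [I]: (-1)·1+(1)·0+(2)·0 = -1
  [L]: (-1)·0+(1)·1+(2)·1 = 3
⇒ I^-1 L^3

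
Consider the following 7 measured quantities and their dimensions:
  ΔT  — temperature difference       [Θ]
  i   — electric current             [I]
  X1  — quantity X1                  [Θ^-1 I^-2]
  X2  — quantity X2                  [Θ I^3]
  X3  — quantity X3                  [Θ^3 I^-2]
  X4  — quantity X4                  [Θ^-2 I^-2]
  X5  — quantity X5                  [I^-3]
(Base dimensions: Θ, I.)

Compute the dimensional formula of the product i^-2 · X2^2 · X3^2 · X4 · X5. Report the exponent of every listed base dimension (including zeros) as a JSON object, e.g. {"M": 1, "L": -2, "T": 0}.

Dimensional matrix (Θ×I by ΔT×i×X1×X2×X3×X4×X5):
  Θ: [ 1  0 -1  1  3 -2  0]
  I: [ 0  1 -2  3 -2 -2 -3]
  [Θ]: (-2)·0+(2)·1+(2)·3+(1)·-2+(1)·0 = 6
  [I]: (-2)·1+(2)·3+(2)·-2+(1)·-2+(1)·-3 = -5
⇒ Θ^6 I^-5

{"Θ": 6, "I": -5}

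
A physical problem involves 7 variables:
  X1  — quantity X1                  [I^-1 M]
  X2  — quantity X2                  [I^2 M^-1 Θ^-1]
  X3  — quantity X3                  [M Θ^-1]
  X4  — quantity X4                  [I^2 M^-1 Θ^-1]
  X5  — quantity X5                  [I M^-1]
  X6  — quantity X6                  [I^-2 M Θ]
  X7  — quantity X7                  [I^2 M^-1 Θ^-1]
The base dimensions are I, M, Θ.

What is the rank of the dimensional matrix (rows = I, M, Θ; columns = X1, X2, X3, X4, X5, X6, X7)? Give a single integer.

2

Dimensional matrix (I×M×Θ by X1×X2×X3×X4×X5×X6×X7):
  I: [-1  2  0  2  1 -2  2]
  M: [ 1 -1  1 -1 -1  1 -1]
  Θ: [ 0 -1 -1 -1  0  1 -1]
RREF → pivots at {X1,X2} ⇒ r = 2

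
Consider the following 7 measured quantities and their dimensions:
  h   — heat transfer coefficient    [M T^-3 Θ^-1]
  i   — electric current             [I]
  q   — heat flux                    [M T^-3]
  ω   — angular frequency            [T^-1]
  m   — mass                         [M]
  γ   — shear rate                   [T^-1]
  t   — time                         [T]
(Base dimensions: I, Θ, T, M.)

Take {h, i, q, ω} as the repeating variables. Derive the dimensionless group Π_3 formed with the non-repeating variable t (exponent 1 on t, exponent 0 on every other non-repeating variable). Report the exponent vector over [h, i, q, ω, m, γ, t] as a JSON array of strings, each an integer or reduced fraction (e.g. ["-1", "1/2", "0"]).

["0", "0", "0", "1", "0", "0", "1"]

Write exponents as rows I,Θ,T,M / cols h,i,q,ω,m,γ,t:
  I: [ 0  1  0  0  0  0  0]
  Θ: [-1  0  0  0  0  0  0]
  T: [-3  0 -3 -1  0 -1  1]
  M: [ 1  0  1  0  1  0  0]
Echelon form has 4 nonzero rows (pivots: h,i,q,ω)
Pivot set = {h,i,q,ω}, free = {m,γ,t}
RREF:
  r0: [   1    0    0    0    0    0    0]
  r1: [   0    1    0    0    0    0    0]
  r2: [   0    0    1    0    1    0    0]
  r3: [   0    0    0    1   -3    1   -1]
Fix exponent of t at 1, m at 0, γ at 0; solve each RREF row for its pivot's exponent:
  r0: exp(h) + (0)·1 = 0 ⇒ exp(h) = 0
  r1: exp(i) + (0)·1 = 0 ⇒ exp(i) = 0
  r2: exp(q) + (0)·1 = 0 ⇒ exp(q) = 0
  r3: exp(ω) + (-1)·1 = 0 ⇒ exp(ω) = 1
Π_3 = ω · t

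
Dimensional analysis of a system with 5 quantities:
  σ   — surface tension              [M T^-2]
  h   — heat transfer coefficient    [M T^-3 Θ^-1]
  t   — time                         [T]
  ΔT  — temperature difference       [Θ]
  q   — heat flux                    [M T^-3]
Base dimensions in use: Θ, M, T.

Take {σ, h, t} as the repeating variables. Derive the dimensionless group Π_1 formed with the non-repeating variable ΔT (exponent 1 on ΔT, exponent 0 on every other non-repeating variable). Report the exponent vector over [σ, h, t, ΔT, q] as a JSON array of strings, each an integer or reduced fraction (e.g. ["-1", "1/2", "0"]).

["-1", "1", "1", "1", "0"]

Exponent matrix [Θ,M,T] × [σ,h,t,ΔT,q]:
  Θ: [ 0 -1  0  1  0]
  M: [ 1  1  0  0  1]
  T: [-2 -3  1  0 -3]
Row reduction gives pivot columns σ,h,t; rank = 3
Pivot set = {σ,h,t}, free = {ΔT,q}
RREF:
  r0: [   1    0    0    1    1]
  r1: [   0    1    0   -1    0]
  r2: [   0    0    1   -1   -1]
Fix exponent of ΔT at 1, q at 0; solve each RREF row for its pivot's exponent:
  r0: exp(σ) + (1)·1 = 0 ⇒ exp(σ) = -1
  r1: exp(h) + (-1)·1 = 0 ⇒ exp(h) = 1
  r2: exp(t) + (-1)·1 = 0 ⇒ exp(t) = 1
Π_1 = σ^-1 · h · t · ΔT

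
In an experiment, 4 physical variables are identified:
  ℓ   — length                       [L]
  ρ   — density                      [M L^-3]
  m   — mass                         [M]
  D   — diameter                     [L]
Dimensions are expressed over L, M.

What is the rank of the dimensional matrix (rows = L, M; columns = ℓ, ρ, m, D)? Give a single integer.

Dimensional matrix (L×M by ℓ×ρ×m×D):
  L: [ 1 -3  0  1]
  M: [ 0  1  1  0]
RREF → pivots at {ℓ,ρ} ⇒ r = 2

2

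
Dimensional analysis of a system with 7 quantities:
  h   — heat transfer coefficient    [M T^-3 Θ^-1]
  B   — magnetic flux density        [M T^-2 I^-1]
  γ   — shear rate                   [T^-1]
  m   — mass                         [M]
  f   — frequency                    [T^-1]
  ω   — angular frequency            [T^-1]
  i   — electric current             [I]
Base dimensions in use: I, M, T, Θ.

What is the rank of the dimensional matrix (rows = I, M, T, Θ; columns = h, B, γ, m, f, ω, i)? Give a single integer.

Dimensional matrix (I×M×T×Θ by h×B×γ×m×f×ω×i):
  I: [ 0 -1  0  0  0  0  1]
  M: [ 1  1  0  1  0  0  0]
  T: [-3 -2 -1  0 -1 -1  0]
  Θ: [-1  0  0  0  0  0  0]
RREF → pivots at {h,B,γ,m} ⇒ r = 4

4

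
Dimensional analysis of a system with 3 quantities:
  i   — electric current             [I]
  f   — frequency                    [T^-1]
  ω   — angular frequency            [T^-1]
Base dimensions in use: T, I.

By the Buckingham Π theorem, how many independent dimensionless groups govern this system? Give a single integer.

Write exponents as rows T,I / cols i,f,ω:
  T: [ 0 -1 -1]
  I: [ 1  0  0]
Row reduction gives pivot columns i,f; rank = 2
3 vars − rank 2 = 1 Π group

1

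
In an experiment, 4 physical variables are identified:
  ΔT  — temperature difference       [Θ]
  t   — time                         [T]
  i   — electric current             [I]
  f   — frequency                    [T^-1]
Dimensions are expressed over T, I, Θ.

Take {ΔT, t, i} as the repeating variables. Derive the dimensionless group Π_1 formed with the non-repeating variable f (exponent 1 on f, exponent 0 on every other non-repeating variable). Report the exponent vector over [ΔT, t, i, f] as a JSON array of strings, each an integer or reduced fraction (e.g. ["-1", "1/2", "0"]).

Write exponents as rows T,I,Θ / cols ΔT,t,i,f:
  T: [ 0  1  0 -1]
  I: [ 0  0  1  0]
  Θ: [ 1  0  0  0]
Echelon form has 3 nonzero rows (pivots: ΔT,t,i)
Pivot set = {ΔT,t,i}, free = {f}
RREF:
  r0: [   1    0    0    0]
  r1: [   0    1    0   -1]
  r2: [   0    0    1    0]
Fix exponent of f at 1; solve each RREF row for its pivot's exponent:
  r0: exp(ΔT) + (0)·1 = 0 ⇒ exp(ΔT) = 0
  r1: exp(t) + (-1)·1 = 0 ⇒ exp(t) = 1
  r2: exp(i) + (0)·1 = 0 ⇒ exp(i) = 0
Π_1 = t · f

["0", "1", "0", "1"]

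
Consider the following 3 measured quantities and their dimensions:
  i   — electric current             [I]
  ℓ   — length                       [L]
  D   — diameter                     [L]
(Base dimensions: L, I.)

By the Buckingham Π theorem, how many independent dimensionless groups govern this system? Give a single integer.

1

Dimensional matrix (L×I by i×ℓ×D):
  L: [ 0  1  1]
  I: [ 1  0  0]
Row reduction gives pivot columns i,ℓ; rank = 2
n=3, r=2 ⇒ 1 dimensionless group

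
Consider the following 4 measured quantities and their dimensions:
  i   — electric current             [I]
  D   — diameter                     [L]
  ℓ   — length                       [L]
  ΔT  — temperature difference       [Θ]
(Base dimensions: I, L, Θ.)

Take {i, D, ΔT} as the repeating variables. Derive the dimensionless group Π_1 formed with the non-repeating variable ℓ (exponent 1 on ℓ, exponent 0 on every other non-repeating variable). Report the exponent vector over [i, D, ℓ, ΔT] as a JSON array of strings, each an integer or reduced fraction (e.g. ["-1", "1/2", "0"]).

Write exponents as rows I,L,Θ / cols i,D,ℓ,ΔT:
  I: [ 1  0  0  0]
  L: [ 0  1  1  0]
  Θ: [ 0  0  0  1]
RREF → pivots at {i,D,ΔT} ⇒ r = 3
Repeat: i,D,ΔT; free: ℓ
RREF:
  r0: [   1    0    0    0]
  r1: [   0    1    1    0]
  r2: [   0    0    0    1]
Fix exponent of ℓ at 1; solve each RREF row for its pivot's exponent:
  r0: exp(i) + (0)·1 = 0 ⇒ exp(i) = 0
  r1: exp(D) + (1)·1 = 0 ⇒ exp(D) = -1
  r2: exp(ΔT) + (0)·1 = 0 ⇒ exp(ΔT) = 0
Π_1 = D^-1 · ℓ

["0", "-1", "1", "0"]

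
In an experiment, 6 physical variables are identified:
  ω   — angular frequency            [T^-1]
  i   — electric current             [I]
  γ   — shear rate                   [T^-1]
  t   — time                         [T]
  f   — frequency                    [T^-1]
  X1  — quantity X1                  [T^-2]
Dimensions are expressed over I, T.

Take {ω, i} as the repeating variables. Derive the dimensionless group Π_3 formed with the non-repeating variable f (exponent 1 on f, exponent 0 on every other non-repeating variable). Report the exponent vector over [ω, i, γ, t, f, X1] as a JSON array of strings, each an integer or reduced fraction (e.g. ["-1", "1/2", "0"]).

Dimensional matrix (I×T by ω×i×γ×t×f×X1):
  I: [ 0  1  0  0  0  0]
  T: [-1  0 -1  1 -1 -2]
Echelon form has 2 nonzero rows (pivots: ω,i)
Pivot set = {ω,i}, free = {γ,t,f,X1}
RREF:
  r0: [   1    0    1   -1    1    2]
  r1: [   0    1    0    0    0    0]
Fix exponent of f at 1, γ at 0, t at 0, X1 at 0; solve each RREF row for its pivot's exponent:
  r0: exp(ω) + (1)·1 = 0 ⇒ exp(ω) = -1
  r1: exp(i) + (0)·1 = 0 ⇒ exp(i) = 0
Π_3 = ω^-1 · f

["-1", "0", "0", "0", "1", "0"]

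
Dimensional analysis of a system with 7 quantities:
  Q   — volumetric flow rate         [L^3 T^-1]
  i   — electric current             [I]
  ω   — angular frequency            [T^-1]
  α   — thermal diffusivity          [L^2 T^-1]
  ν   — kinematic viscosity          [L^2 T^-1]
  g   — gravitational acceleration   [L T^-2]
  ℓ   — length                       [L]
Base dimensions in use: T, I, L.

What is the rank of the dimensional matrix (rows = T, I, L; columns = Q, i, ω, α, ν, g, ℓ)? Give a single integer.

Dimensional matrix (T×I×L by Q×i×ω×α×ν×g×ℓ):
  T: [-1  0 -1 -1 -1 -2  0]
  I: [ 0  1  0  0  0  0  0]
  L: [ 3  0  0  2  2  1  1]
RREF → pivots at {Q,i,ω} ⇒ r = 3

3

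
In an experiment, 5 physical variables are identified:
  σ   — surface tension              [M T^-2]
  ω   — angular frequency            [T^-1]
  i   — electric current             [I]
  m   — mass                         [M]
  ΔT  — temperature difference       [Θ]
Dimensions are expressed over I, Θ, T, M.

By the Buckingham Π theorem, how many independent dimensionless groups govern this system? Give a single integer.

1

Dimensional matrix (I×Θ×T×M by σ×ω×i×m×ΔT):
  I: [ 0  0  1  0  0]
  Θ: [ 0  0  0  0  1]
  T: [-2 -1  0  0  0]
  M: [ 1  0  0  1  0]
Echelon form has 4 nonzero rows (pivots: σ,ω,i,ΔT)
Π count = n − r = 5 − 4 = 1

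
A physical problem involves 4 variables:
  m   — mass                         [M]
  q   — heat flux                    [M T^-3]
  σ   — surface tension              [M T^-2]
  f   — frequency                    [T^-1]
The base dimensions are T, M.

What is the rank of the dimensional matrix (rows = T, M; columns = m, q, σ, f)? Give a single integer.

Exponent matrix [T,M] × [m,q,σ,f]:
  T: [ 0 -3 -2 -1]
  M: [ 1  1  1  0]
Echelon form has 2 nonzero rows (pivots: m,q)

2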